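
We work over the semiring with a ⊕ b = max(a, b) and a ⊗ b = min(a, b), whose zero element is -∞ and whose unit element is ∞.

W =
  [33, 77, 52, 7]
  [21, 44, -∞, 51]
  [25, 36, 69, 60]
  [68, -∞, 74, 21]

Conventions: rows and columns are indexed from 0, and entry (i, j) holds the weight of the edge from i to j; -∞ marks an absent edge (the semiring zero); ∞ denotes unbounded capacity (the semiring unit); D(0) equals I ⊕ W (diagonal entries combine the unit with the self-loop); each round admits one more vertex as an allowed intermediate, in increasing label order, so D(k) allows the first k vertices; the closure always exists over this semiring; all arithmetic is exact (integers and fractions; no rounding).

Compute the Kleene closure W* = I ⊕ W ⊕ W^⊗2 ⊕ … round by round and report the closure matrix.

D(0):
  [∞, 77, 52, 7]
  [21, ∞, -∞, 51]
  [25, 36, ∞, 60]
  [68, -∞, 74, ∞]
D(1):
  [∞, 77, 52, 7]
  [21, ∞, 21, 51]
  [25, 36, ∞, 60]
  [68, 68, 74, ∞]
D(2):
  [∞, 77, 52, 51]
  [21, ∞, 21, 51]
  [25, 36, ∞, 60]
  [68, 68, 74, ∞]
D(3):
  [∞, 77, 52, 52]
  [21, ∞, 21, 51]
  [25, 36, ∞, 60]
  [68, 68, 74, ∞]
D(4):
  [∞, 77, 52, 52]
  [51, ∞, 51, 51]
  [60, 60, ∞, 60]
  [68, 68, 74, ∞]
Answer: W* = [[∞, 77, 52, 52], [51, ∞, 51, 51], [60, 60, ∞, 60], [68, 68, 74, ∞]]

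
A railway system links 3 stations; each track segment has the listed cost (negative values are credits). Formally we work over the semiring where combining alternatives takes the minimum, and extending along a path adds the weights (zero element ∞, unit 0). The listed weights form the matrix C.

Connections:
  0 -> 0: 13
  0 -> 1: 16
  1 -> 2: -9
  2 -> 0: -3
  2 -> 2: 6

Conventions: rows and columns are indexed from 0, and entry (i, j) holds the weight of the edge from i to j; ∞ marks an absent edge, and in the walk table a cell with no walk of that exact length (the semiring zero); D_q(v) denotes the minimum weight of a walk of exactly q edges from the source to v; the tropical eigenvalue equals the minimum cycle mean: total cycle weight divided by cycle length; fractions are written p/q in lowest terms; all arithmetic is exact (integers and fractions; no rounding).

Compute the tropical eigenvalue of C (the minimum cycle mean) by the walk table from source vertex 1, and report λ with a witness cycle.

q=0: [∞, 0, ∞]
q=1: [∞, ∞, -9]
q=2: [-12, ∞, -3]
q=3: [-6, 4, 3]
Optimal cycle mean attained by: cycle 0->1->2->0, total 16 + (-9) + (-3), length 3.
Answer: λ = 4/3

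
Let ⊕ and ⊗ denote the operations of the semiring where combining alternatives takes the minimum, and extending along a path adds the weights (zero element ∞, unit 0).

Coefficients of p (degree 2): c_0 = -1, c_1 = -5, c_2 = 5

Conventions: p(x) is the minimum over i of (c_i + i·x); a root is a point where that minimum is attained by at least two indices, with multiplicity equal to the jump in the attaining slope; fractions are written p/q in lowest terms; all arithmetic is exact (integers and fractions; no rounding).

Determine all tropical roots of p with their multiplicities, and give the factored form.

hull edge (i=0, c=-1) to (i=1, c=-5): slope -4, span 1
hull edge (i=1, c=-5) to (i=2, c=5): slope 10, span 1
Factored form: p(x) = 5 ⊗ (x ⊕ (-10)) ⊗ (x ⊕ 4)
Answer: roots = -10 (mult 1), 4 (mult 1)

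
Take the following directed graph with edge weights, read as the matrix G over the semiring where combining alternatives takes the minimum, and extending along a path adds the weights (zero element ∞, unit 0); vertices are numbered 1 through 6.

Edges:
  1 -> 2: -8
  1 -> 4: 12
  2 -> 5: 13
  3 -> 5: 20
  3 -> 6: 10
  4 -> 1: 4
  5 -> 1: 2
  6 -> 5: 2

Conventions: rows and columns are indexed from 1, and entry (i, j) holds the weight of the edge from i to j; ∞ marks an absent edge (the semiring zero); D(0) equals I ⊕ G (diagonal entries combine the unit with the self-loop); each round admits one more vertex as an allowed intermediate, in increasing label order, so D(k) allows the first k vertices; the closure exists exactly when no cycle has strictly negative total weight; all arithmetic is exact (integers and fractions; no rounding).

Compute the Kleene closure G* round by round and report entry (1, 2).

D(0):
  [0, -8, ∞, 12, ∞, ∞]
  [∞, 0, ∞, ∞, 13, ∞]
  [∞, ∞, 0, ∞, 20, 10]
  [4, ∞, ∞, 0, ∞, ∞]
  [2, ∞, ∞, ∞, 0, ∞]
  [∞, ∞, ∞, ∞, 2, 0]
D(1):
  [0, -8, ∞, 12, ∞, ∞]
  [∞, 0, ∞, ∞, 13, ∞]
  [∞, ∞, 0, ∞, 20, 10]
  [4, -4, ∞, 0, ∞, ∞]
  [2, -6, ∞, 14, 0, ∞]
  [∞, ∞, ∞, ∞, 2, 0]
D(2):
  [0, -8, ∞, 12, 5, ∞]
  [∞, 0, ∞, ∞, 13, ∞]
  [∞, ∞, 0, ∞, 20, 10]
  [4, -4, ∞, 0, 9, ∞]
  [2, -6, ∞, 14, 0, ∞]
  [∞, ∞, ∞, ∞, 2, 0]
D(3):
  [0, -8, ∞, 12, 5, ∞]
  [∞, 0, ∞, ∞, 13, ∞]
  [∞, ∞, 0, ∞, 20, 10]
  [4, -4, ∞, 0, 9, ∞]
  [2, -6, ∞, 14, 0, ∞]
  [∞, ∞, ∞, ∞, 2, 0]
D(4):
  [0, -8, ∞, 12, 5, ∞]
  [∞, 0, ∞, ∞, 13, ∞]
  [∞, ∞, 0, ∞, 20, 10]
  [4, -4, ∞, 0, 9, ∞]
  [2, -6, ∞, 14, 0, ∞]
  [∞, ∞, ∞, ∞, 2, 0]
D(5):
  [0, -8, ∞, 12, 5, ∞]
  [15, 0, ∞, 27, 13, ∞]
  [22, 14, 0, 34, 20, 10]
  [4, -4, ∞, 0, 9, ∞]
  [2, -6, ∞, 14, 0, ∞]
  [4, -4, ∞, 16, 2, 0]
D(6):
  [0, -8, ∞, 12, 5, ∞]
  [15, 0, ∞, 27, 13, ∞]
  [14, 6, 0, 26, 12, 10]
  [4, -4, ∞, 0, 9, ∞]
  [2, -6, ∞, 14, 0, ∞]
  [4, -4, ∞, 16, 2, 0]
Answer: G*[1][2] = -8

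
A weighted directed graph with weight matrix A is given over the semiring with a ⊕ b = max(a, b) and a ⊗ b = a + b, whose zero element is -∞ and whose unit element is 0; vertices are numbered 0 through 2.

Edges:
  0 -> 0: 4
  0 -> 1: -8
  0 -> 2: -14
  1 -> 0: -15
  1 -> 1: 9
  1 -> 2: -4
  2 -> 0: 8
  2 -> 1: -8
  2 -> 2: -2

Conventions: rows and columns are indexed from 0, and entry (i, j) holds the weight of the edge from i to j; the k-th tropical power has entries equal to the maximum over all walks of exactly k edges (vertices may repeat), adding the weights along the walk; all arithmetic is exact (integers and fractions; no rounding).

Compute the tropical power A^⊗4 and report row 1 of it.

A^⊗2:
  [8, 1, -10]
  [4, 18, 5]
  [12, 1, -4]
A^⊗3:
  [12, 10, -3]
  [13, 27, 14]
  [16, 10, -2]
A^⊗4:
  [16, 19, 6]
  [22, 36, 23]
  [20, 19, 6]
Answer: row 1 of A^⊗4 = [22, 36, 23]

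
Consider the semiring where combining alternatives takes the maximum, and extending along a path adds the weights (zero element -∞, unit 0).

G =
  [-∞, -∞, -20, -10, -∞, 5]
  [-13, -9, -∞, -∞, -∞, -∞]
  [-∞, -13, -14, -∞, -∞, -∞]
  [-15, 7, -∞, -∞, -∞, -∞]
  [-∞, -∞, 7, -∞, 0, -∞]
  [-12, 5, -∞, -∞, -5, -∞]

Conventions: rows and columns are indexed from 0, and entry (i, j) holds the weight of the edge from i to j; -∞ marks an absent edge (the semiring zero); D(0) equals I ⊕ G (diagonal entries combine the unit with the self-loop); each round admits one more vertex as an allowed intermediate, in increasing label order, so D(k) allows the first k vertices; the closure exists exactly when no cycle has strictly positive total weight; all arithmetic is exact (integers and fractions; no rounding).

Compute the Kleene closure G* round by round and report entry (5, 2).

D(0):
  [0, -∞, -20, -10, -∞, 5]
  [-13, 0, -∞, -∞, -∞, -∞]
  [-∞, -13, 0, -∞, -∞, -∞]
  [-15, 7, -∞, 0, -∞, -∞]
  [-∞, -∞, 7, -∞, 0, -∞]
  [-12, 5, -∞, -∞, -5, 0]
D(1):
  [0, -∞, -20, -10, -∞, 5]
  [-13, 0, -33, -23, -∞, -8]
  [-∞, -13, 0, -∞, -∞, -∞]
  [-15, 7, -35, 0, -∞, -10]
  [-∞, -∞, 7, -∞, 0, -∞]
  [-12, 5, -32, -22, -5, 0]
D(2):
  [0, -∞, -20, -10, -∞, 5]
  [-13, 0, -33, -23, -∞, -8]
  [-26, -13, 0, -36, -∞, -21]
  [-6, 7, -26, 0, -∞, -1]
  [-∞, -∞, 7, -∞, 0, -∞]
  [-8, 5, -28, -18, -5, 0]
D(3):
  [0, -33, -20, -10, -∞, 5]
  [-13, 0, -33, -23, -∞, -8]
  [-26, -13, 0, -36, -∞, -21]
  [-6, 7, -26, 0, -∞, -1]
  [-19, -6, 7, -29, 0, -14]
  [-8, 5, -28, -18, -5, 0]
D(4):
  [0, -3, -20, -10, -∞, 5]
  [-13, 0, -33, -23, -∞, -8]
  [-26, -13, 0, -36, -∞, -21]
  [-6, 7, -26, 0, -∞, -1]
  [-19, -6, 7, -29, 0, -14]
  [-8, 5, -28, -18, -5, 0]
D(5):
  [0, -3, -20, -10, -∞, 5]
  [-13, 0, -33, -23, -∞, -8]
  [-26, -13, 0, -36, -∞, -21]
  [-6, 7, -26, 0, -∞, -1]
  [-19, -6, 7, -29, 0, -14]
  [-8, 5, 2, -18, -5, 0]
D(6):
  [0, 10, 7, -10, 0, 5]
  [-13, 0, -6, -23, -13, -8]
  [-26, -13, 0, -36, -26, -21]
  [-6, 7, 1, 0, -6, -1]
  [-19, -6, 7, -29, 0, -14]
  [-8, 5, 2, -18, -5, 0]
Answer: G*[5][2] = 2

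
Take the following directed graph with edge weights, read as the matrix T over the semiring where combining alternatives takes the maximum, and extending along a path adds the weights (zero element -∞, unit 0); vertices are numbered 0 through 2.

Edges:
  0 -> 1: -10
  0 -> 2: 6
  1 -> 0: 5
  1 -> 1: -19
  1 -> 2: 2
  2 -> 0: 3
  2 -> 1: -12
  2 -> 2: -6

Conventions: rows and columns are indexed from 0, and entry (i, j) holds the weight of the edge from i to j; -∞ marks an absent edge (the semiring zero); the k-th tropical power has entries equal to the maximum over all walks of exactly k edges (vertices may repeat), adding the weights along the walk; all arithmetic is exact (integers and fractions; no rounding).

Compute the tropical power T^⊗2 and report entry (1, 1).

T^⊗2:
  [9, -6, 0]
  [5, -5, 11]
  [-3, -7, 9]
Key observation: the optimum is the walk 1->0->1, with weight 5 + (-10) = -5.
Optimal value attained by: walk 1->0->1.
Answer: (T^⊗2)[1][1] = -5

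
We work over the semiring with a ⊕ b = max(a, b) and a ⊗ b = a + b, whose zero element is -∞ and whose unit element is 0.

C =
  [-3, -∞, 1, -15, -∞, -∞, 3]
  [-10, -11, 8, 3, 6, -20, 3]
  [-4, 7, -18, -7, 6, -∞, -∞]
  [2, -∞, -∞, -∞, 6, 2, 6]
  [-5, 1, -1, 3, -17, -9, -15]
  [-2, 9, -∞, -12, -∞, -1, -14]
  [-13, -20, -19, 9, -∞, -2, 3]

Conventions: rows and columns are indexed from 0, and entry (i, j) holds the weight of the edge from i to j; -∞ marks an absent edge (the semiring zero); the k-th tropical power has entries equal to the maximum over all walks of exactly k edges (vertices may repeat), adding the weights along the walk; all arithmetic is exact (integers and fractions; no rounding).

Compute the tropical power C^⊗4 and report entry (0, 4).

C^⊗2:
  [-3, 8, -2, 12, 7, 1, 6]
  [5, 15, 5, 12, 14, 5, 9]
  [1, 7, 15, 10, 13, -3, 10]
  [1, 11, 5, 15, -11, 4, 9]
  [5, 6, 9, 4, 9, 5, 9]
  [-1, 8, 17, 12, 15, -2, 12]
  [11, 7, -12, 12, 15, 11, 15]
C^⊗3:
  [14, 10, 16, 15, 18, 14, 18]
  [14, 15, 23, 18, 21, 14, 18]
  [12, 22, 15, 19, 21, 12, 16]
  [17, 13, 19, 18, 21, 17, 21]
  [6, 16, 14, 18, 15, 7, 12]
  [14, 24, 16, 21, 23, 14, 18]
  [14, 20, 15, 24, 18, 14, 18]
C^⊗4:
  [17, 23, 18, 27, 22, 17, 21]
  [20, 30, 23, 27, 29, 20, 24]
  [21, 22, 30, 25, 28, 21, 25]
  [20, 26, 21, 30, 25, 20, 24]
  [20, 21, 24, 21, 24, 20, 24]
  [23, 24, 32, 27, 30, 23, 27]
  [26, 23, 28, 27, 30, 26, 30]
Key observation: the optimum is the walk 0->2->1->2->4, with weight 1 + 7 + 8 + 6 = 22.
Optimal value attained by: walk 0->2->1->2->4.
Answer: (C^⊗4)[0][4] = 22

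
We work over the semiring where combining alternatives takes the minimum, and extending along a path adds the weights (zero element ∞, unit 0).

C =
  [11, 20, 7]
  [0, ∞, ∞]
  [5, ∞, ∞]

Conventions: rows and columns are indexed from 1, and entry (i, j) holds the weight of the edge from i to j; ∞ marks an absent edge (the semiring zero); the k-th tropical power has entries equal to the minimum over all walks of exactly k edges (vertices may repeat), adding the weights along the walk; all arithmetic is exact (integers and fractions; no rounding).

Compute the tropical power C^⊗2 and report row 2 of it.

C^⊗2:
  [12, 31, 18]
  [11, 20, 7]
  [16, 25, 12]
Answer: row 2 of C^⊗2 = [11, 20, 7]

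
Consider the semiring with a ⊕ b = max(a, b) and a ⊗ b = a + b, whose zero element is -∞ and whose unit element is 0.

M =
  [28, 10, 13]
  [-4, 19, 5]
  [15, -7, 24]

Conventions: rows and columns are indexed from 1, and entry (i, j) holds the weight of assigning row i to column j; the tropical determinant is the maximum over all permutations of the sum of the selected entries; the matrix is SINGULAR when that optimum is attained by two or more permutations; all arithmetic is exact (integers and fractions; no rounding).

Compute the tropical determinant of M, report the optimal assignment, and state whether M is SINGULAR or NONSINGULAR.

σ = (1, 2, 3): 28 + 19 + 24 = 71
σ = (1, 3, 2): 28 + 5 + (-7) = 26
σ = (2, 1, 3): 10 + (-4) + 24 = 30
σ = (2, 3, 1): 10 + 5 + 15 = 30
σ = (3, 1, 2): 13 + (-4) + (-7) = 2
σ = (3, 2, 1): 13 + 19 + 15 = 47
Optimal value attained by: σ = (1, 2, 3).
Answer: det⊕(M) = 71; verdict: NONSINGULAR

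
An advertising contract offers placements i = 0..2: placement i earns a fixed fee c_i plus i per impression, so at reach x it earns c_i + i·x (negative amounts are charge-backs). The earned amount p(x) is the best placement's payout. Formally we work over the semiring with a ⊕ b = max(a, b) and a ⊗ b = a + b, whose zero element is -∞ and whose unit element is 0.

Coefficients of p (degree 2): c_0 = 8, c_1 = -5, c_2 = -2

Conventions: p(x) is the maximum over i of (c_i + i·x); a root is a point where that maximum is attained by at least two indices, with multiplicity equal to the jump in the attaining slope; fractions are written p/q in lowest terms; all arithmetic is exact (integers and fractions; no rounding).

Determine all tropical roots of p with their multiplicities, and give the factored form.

hull edge (i=0, c=8) to (i=2, c=-2): slope -5, span 2
Factored form: p(x) = -2 ⊗ (x ⊕ 5) ⊗ (x ⊕ 5)
Answer: roots = 5 (mult 2)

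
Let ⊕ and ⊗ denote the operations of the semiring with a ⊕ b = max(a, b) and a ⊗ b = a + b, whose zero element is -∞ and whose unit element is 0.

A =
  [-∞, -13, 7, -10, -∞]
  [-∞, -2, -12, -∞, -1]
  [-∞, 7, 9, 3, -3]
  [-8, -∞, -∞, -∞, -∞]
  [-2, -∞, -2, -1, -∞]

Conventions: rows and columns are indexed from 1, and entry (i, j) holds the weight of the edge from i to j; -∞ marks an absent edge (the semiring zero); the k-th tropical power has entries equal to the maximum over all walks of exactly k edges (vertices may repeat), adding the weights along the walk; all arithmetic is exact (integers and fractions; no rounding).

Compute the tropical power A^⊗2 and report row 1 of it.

A^⊗2:
  [-18, 14, 16, 10, 4]
  [-3, -4, -3, -2, -3]
  [-5, 16, 18, 12, 6]
  [-∞, -21, -1, -18, -∞]
  [-9, 5, 7, 1, -5]
Answer: row 1 of A^⊗2 = [-18, 14, 16, 10, 4]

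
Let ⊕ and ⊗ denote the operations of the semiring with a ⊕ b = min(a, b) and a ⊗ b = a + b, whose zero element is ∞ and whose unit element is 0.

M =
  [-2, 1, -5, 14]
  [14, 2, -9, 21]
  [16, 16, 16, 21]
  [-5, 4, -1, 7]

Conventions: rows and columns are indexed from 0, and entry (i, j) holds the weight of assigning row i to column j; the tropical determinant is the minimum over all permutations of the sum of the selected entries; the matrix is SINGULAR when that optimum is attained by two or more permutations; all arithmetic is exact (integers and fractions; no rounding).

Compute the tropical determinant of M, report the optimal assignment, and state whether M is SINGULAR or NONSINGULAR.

σ = (0, 1, 2, 3): (-2) + 2 + 16 + 7 = 23
σ = (0, 1, 3, 2): (-2) + 2 + 21 + (-1) = 20
σ = (0, 2, 1, 3): (-2) + (-9) + 16 + 7 = 12
σ = (0, 2, 3, 1): (-2) + (-9) + 21 + 4 = 14
σ = (0, 3, 1, 2): (-2) + 21 + 16 + (-1) = 34
σ = (0, 3, 2, 1): (-2) + 21 + 16 + 4 = 39
σ = (1, 0, 2, 3): 1 + 14 + 16 + 7 = 38
σ = (1, 0, 3, 2): 1 + 14 + 21 + (-1) = 35
σ = (1, 2, 0, 3): 1 + (-9) + 16 + 7 = 15
σ = (1, 2, 3, 0): 1 + (-9) + 21 + (-5) = 8
σ = (1, 3, 0, 2): 1 + 21 + 16 + (-1) = 37
σ = (1, 3, 2, 0): 1 + 21 + 16 + (-5) = 33
σ = (2, 0, 1, 3): (-5) + 14 + 16 + 7 = 32
σ = (2, 0, 3, 1): (-5) + 14 + 21 + 4 = 34
σ = (2, 1, 0, 3): (-5) + 2 + 16 + 7 = 20
σ = (2, 1, 3, 0): (-5) + 2 + 21 + (-5) = 13
σ = (2, 3, 0, 1): (-5) + 21 + 16 + 4 = 36
σ = (2, 3, 1, 0): (-5) + 21 + 16 + (-5) = 27
σ = (3, 0, 1, 2): 14 + 14 + 16 + (-1) = 43
σ = (3, 0, 2, 1): 14 + 14 + 16 + 4 = 48
σ = (3, 1, 0, 2): 14 + 2 + 16 + (-1) = 31
σ = (3, 1, 2, 0): 14 + 2 + 16 + (-5) = 27
σ = (3, 2, 0, 1): 14 + (-9) + 16 + 4 = 25
σ = (3, 2, 1, 0): 14 + (-9) + 16 + (-5) = 16
Optimal value attained by: σ = (1, 2, 3, 0).
Answer: det⊕(M) = 8; verdict: NONSINGULAR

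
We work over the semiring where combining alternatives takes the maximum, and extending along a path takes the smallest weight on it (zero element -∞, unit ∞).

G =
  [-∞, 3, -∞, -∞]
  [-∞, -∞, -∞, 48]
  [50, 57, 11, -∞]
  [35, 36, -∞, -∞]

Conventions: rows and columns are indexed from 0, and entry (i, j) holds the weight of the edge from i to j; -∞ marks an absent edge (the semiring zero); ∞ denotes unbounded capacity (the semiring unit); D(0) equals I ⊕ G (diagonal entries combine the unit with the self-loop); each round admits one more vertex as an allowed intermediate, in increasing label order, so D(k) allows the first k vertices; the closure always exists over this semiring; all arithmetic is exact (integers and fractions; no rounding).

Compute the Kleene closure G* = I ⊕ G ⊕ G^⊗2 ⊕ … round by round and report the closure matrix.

D(0):
  [∞, 3, -∞, -∞]
  [-∞, ∞, -∞, 48]
  [50, 57, ∞, -∞]
  [35, 36, -∞, ∞]
D(1):
  [∞, 3, -∞, -∞]
  [-∞, ∞, -∞, 48]
  [50, 57, ∞, -∞]
  [35, 36, -∞, ∞]
D(2):
  [∞, 3, -∞, 3]
  [-∞, ∞, -∞, 48]
  [50, 57, ∞, 48]
  [35, 36, -∞, ∞]
D(3):
  [∞, 3, -∞, 3]
  [-∞, ∞, -∞, 48]
  [50, 57, ∞, 48]
  [35, 36, -∞, ∞]
D(4):
  [∞, 3, -∞, 3]
  [35, ∞, -∞, 48]
  [50, 57, ∞, 48]
  [35, 36, -∞, ∞]
Answer: G* = [[∞, 3, -∞, 3], [35, ∞, -∞, 48], [50, 57, ∞, 48], [35, 36, -∞, ∞]]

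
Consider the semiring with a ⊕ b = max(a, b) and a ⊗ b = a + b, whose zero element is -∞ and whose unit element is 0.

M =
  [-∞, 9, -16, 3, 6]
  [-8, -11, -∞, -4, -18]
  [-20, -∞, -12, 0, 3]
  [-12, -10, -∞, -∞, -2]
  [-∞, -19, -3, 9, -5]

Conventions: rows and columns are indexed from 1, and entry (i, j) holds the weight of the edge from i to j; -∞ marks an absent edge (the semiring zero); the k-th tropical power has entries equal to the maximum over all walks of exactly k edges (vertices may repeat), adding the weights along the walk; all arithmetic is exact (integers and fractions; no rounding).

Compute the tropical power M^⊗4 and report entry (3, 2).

M^⊗2:
  [1, -2, 3, 15, 1]
  [-16, 1, -21, -5, -2]
  [-12, -10, 0, 12, -2]
  [-18, -3, -5, 7, -6]
  [-3, -1, -8, 4, 7]
M^⊗3:
  [3, 10, -2, 10, 13]
  [-7, -7, -5, 7, -7]
  [0, 2, -5, 7, 10]
  [-5, -3, -9, 3, 5]
  [-8, 6, 4, 16, 3]
M^⊗4:
  [2, 12, 10, 22, 9]
  [-5, 2, -10, 2, 5]
  [-5, 9, 7, 19, 6]
  [-9, 4, 2, 14, 1]
  [4, 6, 0, 12, 14]
Key observation: the optimum is the walk 3->5->4->1->2, with weight 3 + 9 + (-12) + 9 = 9.
Optimal value attained by: walk 3->5->4->1->2.
Answer: (M^⊗4)[3][2] = 9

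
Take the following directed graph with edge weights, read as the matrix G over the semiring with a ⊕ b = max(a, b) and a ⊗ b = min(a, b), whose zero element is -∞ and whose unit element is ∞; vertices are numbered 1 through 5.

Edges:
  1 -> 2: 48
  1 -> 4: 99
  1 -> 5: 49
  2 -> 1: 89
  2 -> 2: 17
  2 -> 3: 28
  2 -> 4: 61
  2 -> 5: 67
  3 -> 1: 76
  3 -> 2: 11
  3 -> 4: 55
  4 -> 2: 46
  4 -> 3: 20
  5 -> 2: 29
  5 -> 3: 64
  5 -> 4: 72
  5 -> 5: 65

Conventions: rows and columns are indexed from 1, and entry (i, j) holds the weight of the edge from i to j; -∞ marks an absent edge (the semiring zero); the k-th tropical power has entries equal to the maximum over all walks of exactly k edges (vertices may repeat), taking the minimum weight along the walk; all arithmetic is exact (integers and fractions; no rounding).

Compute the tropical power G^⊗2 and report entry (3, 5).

G^⊗2:
  [48, 46, 49, 49, 49]
  [28, 48, 64, 89, 65]
  [11, 48, 20, 76, 49]
  [46, 17, 28, 46, 46]
  [64, 46, 64, 65, 65]
Key observation: the optimum is the walk 3->1->5, with weight 76 min 49 = 49.
Optimal value attained by: walk 3->1->5.
Answer: (G^⊗2)[3][5] = 49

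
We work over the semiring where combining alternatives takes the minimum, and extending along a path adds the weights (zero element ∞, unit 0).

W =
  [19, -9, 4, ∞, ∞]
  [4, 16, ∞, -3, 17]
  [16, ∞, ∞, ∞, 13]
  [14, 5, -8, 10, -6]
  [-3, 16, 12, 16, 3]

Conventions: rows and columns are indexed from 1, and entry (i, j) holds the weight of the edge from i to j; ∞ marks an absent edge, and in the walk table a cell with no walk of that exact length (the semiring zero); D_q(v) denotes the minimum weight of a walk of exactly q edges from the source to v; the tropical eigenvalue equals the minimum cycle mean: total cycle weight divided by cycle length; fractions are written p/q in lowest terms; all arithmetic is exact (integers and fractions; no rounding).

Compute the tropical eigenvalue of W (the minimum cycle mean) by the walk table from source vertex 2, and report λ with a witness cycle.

q=0: [∞, 0, ∞, ∞, ∞]
q=1: [4, 16, ∞, -3, 17]
q=2: [11, -5, -11, 7, -9]
q=3: [-12, 2, -1, -8, -6]
q=4: [-9, -21, -16, -1, -14]
q=5: [-17, -18, -9, -24, -11]
Optimal cycle mean attained by: cycle 1->2->4->5->1, total (-9) + (-3) + (-6) + (-3), length 4.
Answer: λ = -21/4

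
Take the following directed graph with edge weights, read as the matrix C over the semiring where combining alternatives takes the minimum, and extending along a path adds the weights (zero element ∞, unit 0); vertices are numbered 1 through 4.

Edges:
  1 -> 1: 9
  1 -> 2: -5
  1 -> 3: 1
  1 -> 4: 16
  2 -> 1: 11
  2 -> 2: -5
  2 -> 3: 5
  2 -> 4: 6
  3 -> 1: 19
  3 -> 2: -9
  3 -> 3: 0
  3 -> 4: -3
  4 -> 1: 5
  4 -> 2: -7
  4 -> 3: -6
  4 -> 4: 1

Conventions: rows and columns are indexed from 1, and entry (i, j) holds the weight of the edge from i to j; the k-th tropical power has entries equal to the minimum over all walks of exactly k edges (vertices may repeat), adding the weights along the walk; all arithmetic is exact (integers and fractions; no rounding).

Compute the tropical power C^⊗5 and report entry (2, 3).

C^⊗2:
  [6, -10, 0, -2]
  [6, -10, 0, 1]
  [2, -14, -9, -3]
  [4, -15, -6, -9]
C^⊗3:
  [1, -15, -8, -4]
  [1, -15, -5, -4]
  [-3, -19, -9, -12]
  [-4, -20, -15, -9]
C^⊗4:
  [-4, -20, -10, -11]
  [-4, -20, -10, -9]
  [-8, -24, -18, -13]
  [-9, -25, -15, -18]
C^⊗5:
  [-9, -25, -17, -14]
  [-9, -25, -15, -14]
  [-13, -29, -19, -21]
  [-14, -30, -24, -19]
Key observation: the optimum is the walk 2->2->2->2->2->3, with weight (-5) + (-5) + (-5) + (-5) + 5 = -15.
Optimal value attained by: walk 2->2->2->2->2->3.
Answer: (C^⊗5)[2][3] = -15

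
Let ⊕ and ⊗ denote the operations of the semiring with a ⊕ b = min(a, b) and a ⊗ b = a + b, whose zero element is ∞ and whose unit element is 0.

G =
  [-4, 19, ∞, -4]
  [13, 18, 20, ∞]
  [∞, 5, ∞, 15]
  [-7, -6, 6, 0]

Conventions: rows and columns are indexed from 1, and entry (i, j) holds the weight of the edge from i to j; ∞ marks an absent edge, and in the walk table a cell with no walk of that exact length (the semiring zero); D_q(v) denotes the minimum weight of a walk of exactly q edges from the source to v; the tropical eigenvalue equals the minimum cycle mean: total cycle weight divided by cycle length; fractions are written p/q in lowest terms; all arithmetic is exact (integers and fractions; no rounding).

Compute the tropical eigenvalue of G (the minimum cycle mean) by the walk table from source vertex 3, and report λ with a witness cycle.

q=0: [∞, ∞, 0, ∞]
q=1: [∞, 5, ∞, 15]
q=2: [8, 9, 21, 15]
q=3: [4, 9, 21, 4]
q=4: [-3, -2, 10, 0]
Optimal cycle mean attained by: cycle 1->4->1, total (-4) + (-7), length 2.
Answer: λ = -11/2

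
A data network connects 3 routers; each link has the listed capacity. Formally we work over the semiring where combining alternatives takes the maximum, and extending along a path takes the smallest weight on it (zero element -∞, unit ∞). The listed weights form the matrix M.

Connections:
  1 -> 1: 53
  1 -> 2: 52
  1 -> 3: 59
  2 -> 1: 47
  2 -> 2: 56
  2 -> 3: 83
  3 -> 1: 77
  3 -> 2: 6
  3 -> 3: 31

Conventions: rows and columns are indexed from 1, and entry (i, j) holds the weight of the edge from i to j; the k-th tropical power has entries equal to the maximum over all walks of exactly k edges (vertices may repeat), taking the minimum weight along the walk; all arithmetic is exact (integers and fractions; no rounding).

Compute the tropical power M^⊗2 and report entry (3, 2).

M^⊗2:
  [59, 52, 53]
  [77, 56, 56]
  [53, 52, 59]
Key observation: the optimum is the walk 3->1->2, with weight 77 min 52 = 52.
Optimal value attained by: walk 3->1->2.
Answer: (M^⊗2)[3][2] = 52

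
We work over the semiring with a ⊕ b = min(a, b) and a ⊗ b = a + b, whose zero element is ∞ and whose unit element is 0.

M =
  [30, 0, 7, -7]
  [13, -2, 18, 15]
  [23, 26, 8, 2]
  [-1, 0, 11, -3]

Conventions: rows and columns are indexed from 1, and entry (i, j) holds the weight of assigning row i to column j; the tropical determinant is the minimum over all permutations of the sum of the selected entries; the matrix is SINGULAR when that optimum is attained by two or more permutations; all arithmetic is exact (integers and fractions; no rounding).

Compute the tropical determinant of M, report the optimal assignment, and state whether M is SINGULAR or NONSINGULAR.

σ = (1, 2, 3, 4): 30 + (-2) + 8 + (-3) = 33
σ = (1, 2, 4, 3): 30 + (-2) + 2 + 11 = 41
σ = (1, 3, 2, 4): 30 + 18 + 26 + (-3) = 71
σ = (1, 3, 4, 2): 30 + 18 + 2 + 0 = 50
σ = (1, 4, 2, 3): 30 + 15 + 26 + 11 = 82
σ = (1, 4, 3, 2): 30 + 15 + 8 + 0 = 53
σ = (2, 1, 3, 4): 0 + 13 + 8 + (-3) = 18
σ = (2, 1, 4, 3): 0 + 13 + 2 + 11 = 26
σ = (2, 3, 1, 4): 0 + 18 + 23 + (-3) = 38
σ = (2, 3, 4, 1): 0 + 18 + 2 + (-1) = 19
σ = (2, 4, 1, 3): 0 + 15 + 23 + 11 = 49
σ = (2, 4, 3, 1): 0 + 15 + 8 + (-1) = 22
σ = (3, 1, 2, 4): 7 + 13 + 26 + (-3) = 43
σ = (3, 1, 4, 2): 7 + 13 + 2 + 0 = 22
σ = (3, 2, 1, 4): 7 + (-2) + 23 + (-3) = 25
σ = (3, 2, 4, 1): 7 + (-2) + 2 + (-1) = 6
σ = (3, 4, 1, 2): 7 + 15 + 23 + 0 = 45
σ = (3, 4, 2, 1): 7 + 15 + 26 + (-1) = 47
σ = (4, 1, 2, 3): (-7) + 13 + 26 + 11 = 43
σ = (4, 1, 3, 2): (-7) + 13 + 8 + 0 = 14
σ = (4, 2, 1, 3): (-7) + (-2) + 23 + 11 = 25
σ = (4, 2, 3, 1): (-7) + (-2) + 8 + (-1) = -2
σ = (4, 3, 1, 2): (-7) + 18 + 23 + 0 = 34
σ = (4, 3, 2, 1): (-7) + 18 + 26 + (-1) = 36
Optimal value attained by: σ = (4, 2, 3, 1).
Answer: det⊕(M) = -2; verdict: NONSINGULAR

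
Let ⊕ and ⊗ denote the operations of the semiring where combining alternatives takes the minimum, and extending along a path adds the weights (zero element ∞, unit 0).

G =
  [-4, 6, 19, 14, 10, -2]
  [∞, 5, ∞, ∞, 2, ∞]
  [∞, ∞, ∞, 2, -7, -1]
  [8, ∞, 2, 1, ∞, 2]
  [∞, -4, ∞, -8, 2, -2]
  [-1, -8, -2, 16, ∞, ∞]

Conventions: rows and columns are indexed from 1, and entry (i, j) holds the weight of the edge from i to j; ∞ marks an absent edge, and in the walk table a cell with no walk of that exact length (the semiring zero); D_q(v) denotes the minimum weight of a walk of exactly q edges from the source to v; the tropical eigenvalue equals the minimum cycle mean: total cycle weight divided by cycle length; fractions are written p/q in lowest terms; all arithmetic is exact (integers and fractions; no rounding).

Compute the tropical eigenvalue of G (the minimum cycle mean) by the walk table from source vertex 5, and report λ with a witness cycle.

q=0: [∞, ∞, ∞, ∞, 0, ∞]
q=1: [∞, -4, ∞, -8, 2, -2]
q=2: [-3, -10, -6, -7, -2, -6]
q=3: [-7, -14, -8, -10, -13, -7]
q=4: [-11, -17, -9, -21, -15, -15]
q=5: [-16, -23, -19, -23, -16, -19]
q=6: [-20, -27, -21, -24, -26, -21]
Optimal cycle mean attained by: cycle 3->5->4->3, total (-7) + (-8) + 2, length 3.
Answer: λ = -13/3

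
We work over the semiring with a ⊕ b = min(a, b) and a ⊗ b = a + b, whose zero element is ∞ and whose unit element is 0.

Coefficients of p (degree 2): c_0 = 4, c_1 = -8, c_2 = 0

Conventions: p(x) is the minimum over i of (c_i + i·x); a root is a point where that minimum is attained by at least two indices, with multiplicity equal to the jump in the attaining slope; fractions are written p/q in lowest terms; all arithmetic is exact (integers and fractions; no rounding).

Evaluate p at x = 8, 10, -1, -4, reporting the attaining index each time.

p(8) = min(4+0·8=4, -8+1·8=0, 0+2·8=16) = 0 (attained by i=1)
p(10) = min(4+0·10=4, -8+1·10=2, 0+2·10=20) = 2 (attained by i=1)
p(-1) = min(4+0·(-1)=4, -8+1·(-1)=-9, 0+2·(-1)=-2) = -9 (attained by i=1)
p(-4) = min(4+0·(-4)=4, -8+1·(-4)=-12, 0+2·(-4)=-8) = -12 (attained by i=1)
Answer: p(8) = 0; p(10) = 2; p(-1) = -9; p(-4) = -12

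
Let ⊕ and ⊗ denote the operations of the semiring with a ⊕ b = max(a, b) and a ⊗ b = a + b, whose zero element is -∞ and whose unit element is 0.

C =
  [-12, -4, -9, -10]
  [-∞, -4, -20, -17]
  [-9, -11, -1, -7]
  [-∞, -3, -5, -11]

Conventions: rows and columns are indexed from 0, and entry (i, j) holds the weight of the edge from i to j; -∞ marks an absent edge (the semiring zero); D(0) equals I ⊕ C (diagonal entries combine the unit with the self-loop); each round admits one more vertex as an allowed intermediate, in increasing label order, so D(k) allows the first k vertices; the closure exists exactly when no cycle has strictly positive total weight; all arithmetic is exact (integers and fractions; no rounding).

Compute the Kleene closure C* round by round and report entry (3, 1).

D(0):
  [0, -4, -9, -10]
  [-∞, 0, -20, -17]
  [-9, -11, 0, -7]
  [-∞, -3, -5, 0]
D(1):
  [0, -4, -9, -10]
  [-∞, 0, -20, -17]
  [-9, -11, 0, -7]
  [-∞, -3, -5, 0]
D(2):
  [0, -4, -9, -10]
  [-∞, 0, -20, -17]
  [-9, -11, 0, -7]
  [-∞, -3, -5, 0]
D(3):
  [0, -4, -9, -10]
  [-29, 0, -20, -17]
  [-9, -11, 0, -7]
  [-14, -3, -5, 0]
D(4):
  [0, -4, -9, -10]
  [-29, 0, -20, -17]
  [-9, -10, 0, -7]
  [-14, -3, -5, 0]
Answer: C*[3][1] = -3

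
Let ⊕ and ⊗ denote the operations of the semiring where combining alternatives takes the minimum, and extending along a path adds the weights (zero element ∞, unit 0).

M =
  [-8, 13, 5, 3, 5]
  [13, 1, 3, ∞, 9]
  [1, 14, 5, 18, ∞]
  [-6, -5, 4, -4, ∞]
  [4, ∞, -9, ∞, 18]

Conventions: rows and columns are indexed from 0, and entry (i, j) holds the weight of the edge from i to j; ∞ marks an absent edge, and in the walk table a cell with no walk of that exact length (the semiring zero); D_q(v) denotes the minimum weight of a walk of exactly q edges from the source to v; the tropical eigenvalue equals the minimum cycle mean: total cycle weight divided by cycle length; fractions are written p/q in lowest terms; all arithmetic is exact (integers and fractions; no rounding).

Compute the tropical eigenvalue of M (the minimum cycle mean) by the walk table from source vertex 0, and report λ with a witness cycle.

q=0: [0, ∞, ∞, ∞, ∞]
q=1: [-8, 13, 5, 3, 5]
q=2: [-16, -2, -4, -5, -3]
q=3: [-24, -10, -12, -13, -11]
q=4: [-32, -18, -20, -21, -19]
q=5: [-40, -26, -28, -29, -27]
Optimal cycle mean attained by: cycle 0->0, total (-8), length 1.
Answer: λ = -8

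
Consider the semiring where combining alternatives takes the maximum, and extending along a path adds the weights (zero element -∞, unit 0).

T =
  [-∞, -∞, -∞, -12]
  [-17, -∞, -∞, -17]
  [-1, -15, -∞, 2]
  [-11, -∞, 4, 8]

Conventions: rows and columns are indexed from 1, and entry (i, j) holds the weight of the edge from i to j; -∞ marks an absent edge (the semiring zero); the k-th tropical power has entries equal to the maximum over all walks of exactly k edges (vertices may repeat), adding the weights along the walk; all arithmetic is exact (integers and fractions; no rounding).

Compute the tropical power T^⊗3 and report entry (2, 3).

T^⊗2:
  [-23, -∞, -8, -4]
  [-28, -∞, -13, -9]
  [-9, -∞, 6, 10]
  [3, -11, 12, 16]
T^⊗3:
  [-9, -23, 0, 4]
  [-14, -28, -5, -1]
  [5, -9, 14, 18]
  [11, -3, 20, 24]
Key observation: the optimum is the walk 2->4->4->3, with weight (-17) + 8 + 4 = -5.
Optimal value attained by: walk 2->4->4->3.
Answer: (T^⊗3)[2][3] = -5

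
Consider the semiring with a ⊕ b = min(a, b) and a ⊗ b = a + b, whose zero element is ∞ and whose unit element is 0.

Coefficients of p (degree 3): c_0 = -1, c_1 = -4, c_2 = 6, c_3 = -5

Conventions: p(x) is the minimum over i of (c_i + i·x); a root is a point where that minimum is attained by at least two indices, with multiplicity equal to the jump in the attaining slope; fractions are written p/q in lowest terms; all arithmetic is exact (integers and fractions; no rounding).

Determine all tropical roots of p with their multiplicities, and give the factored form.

hull edge (i=0, c=-1) to (i=1, c=-4): slope -3, span 1
hull edge (i=1, c=-4) to (i=3, c=-5): slope -1/2, span 2
Factored form: p(x) = -5 ⊗ (x ⊕ 1/2) ⊗ (x ⊕ 1/2) ⊗ (x ⊕ 3)
Answer: roots = 1/2 (mult 2), 3 (mult 1)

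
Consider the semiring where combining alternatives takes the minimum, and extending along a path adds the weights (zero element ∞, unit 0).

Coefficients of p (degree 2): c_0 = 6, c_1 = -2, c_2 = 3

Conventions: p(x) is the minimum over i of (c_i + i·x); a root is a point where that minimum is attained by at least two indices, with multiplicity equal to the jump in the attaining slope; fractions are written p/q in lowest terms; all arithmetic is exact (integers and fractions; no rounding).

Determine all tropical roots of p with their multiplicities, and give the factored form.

hull edge (i=0, c=6) to (i=1, c=-2): slope -8, span 1
hull edge (i=1, c=-2) to (i=2, c=3): slope 5, span 1
Factored form: p(x) = 3 ⊗ (x ⊕ (-5)) ⊗ (x ⊕ 8)
Answer: roots = -5 (mult 1), 8 (mult 1)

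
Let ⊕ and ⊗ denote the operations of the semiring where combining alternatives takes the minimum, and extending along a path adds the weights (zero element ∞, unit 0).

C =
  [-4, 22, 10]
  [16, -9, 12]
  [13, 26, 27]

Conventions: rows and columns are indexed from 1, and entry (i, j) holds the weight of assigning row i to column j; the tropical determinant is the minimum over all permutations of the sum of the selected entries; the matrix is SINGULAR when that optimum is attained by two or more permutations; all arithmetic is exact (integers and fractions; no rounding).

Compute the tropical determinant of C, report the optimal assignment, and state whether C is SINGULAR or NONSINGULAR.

σ = (1, 2, 3): (-4) + (-9) + 27 = 14
σ = (1, 3, 2): (-4) + 12 + 26 = 34
σ = (2, 1, 3): 22 + 16 + 27 = 65
σ = (2, 3, 1): 22 + 12 + 13 = 47
σ = (3, 1, 2): 10 + 16 + 26 = 52
σ = (3, 2, 1): 10 + (-9) + 13 = 14
Optimal value attained by: σ = (1, 2, 3).
Answer: det⊕(C) = 14; verdict: SINGULAR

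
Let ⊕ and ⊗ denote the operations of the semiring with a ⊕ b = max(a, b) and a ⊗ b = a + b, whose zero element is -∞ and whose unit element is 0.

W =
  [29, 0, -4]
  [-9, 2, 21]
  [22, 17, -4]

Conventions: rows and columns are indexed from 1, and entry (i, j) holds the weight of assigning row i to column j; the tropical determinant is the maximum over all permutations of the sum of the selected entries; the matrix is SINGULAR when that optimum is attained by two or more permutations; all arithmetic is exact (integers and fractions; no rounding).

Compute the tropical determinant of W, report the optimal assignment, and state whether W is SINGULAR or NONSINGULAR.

σ = (1, 2, 3): 29 + 2 + (-4) = 27
σ = (1, 3, 2): 29 + 21 + 17 = 67
σ = (2, 1, 3): 0 + (-9) + (-4) = -13
σ = (2, 3, 1): 0 + 21 + 22 = 43
σ = (3, 1, 2): (-4) + (-9) + 17 = 4
σ = (3, 2, 1): (-4) + 2 + 22 = 20
Optimal value attained by: σ = (1, 3, 2).
Answer: det⊕(W) = 67; verdict: NONSINGULAR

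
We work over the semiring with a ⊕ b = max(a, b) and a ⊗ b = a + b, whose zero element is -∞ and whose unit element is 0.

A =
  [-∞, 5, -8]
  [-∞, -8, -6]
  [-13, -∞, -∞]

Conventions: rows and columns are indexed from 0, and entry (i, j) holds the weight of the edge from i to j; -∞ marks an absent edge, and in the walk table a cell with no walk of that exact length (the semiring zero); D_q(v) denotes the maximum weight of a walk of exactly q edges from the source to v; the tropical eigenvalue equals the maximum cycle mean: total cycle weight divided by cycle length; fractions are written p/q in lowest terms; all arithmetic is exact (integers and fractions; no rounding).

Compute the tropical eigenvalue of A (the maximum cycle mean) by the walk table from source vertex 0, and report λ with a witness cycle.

q=0: [0, -∞, -∞]
q=1: [-∞, 5, -8]
q=2: [-21, -3, -1]
q=3: [-14, -11, -9]
Optimal cycle mean attained by: cycle 0->1->2->0, total 5 + (-6) + (-13), length 3.
Answer: λ = -14/3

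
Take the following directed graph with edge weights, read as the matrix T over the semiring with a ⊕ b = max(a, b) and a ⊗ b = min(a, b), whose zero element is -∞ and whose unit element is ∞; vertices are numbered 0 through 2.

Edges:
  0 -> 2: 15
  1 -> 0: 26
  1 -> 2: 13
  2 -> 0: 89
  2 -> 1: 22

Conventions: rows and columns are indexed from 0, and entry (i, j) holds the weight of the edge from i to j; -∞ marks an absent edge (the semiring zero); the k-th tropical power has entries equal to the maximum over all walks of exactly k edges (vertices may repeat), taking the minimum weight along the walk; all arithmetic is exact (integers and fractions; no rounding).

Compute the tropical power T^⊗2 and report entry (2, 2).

T^⊗2:
  [15, 15, -∞]
  [13, 13, 15]
  [22, -∞, 15]
Key observation: the optimum is the walk 2->0->2, with weight 89 min 15 = 15.
Optimal value attained by: walk 2->0->2.
Answer: (T^⊗2)[2][2] = 15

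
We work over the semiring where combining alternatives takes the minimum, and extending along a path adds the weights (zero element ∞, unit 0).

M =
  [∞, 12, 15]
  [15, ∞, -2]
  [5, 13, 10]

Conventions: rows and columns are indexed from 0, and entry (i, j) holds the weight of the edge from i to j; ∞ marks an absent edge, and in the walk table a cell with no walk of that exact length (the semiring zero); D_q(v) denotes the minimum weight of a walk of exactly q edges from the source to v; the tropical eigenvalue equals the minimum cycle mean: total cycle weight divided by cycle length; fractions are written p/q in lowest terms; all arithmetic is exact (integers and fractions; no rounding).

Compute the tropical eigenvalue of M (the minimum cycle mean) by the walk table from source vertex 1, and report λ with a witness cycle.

q=0: [∞, 0, ∞]
q=1: [15, ∞, -2]
q=2: [3, 11, 8]
q=3: [13, 15, 9]
Optimal cycle mean attained by: cycle 0->1->2->0, total 12 + (-2) + 5, length 3.
Answer: λ = 5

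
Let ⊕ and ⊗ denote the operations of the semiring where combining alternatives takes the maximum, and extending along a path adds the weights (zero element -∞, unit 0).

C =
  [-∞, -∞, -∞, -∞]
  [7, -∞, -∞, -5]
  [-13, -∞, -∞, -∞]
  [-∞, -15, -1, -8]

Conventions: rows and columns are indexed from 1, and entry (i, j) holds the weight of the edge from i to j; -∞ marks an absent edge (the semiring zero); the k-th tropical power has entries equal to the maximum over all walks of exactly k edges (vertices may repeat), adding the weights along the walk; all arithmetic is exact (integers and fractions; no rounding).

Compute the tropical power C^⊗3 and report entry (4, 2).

C^⊗2:
  [-∞, -∞, -∞, -∞]
  [-∞, -20, -6, -13]
  [-∞, -∞, -∞, -∞]
  [-8, -23, -9, -16]
C^⊗3:
  [-∞, -∞, -∞, -∞]
  [-13, -28, -14, -21]
  [-∞, -∞, -∞, -∞]
  [-16, -31, -17, -24]
Key observation: the optimum is the walk 4->4->4->2, with weight (-8) + (-8) + (-15) = -31.
Optimal value attained by: walk 4->4->4->2.
Answer: (C^⊗3)[4][2] = -31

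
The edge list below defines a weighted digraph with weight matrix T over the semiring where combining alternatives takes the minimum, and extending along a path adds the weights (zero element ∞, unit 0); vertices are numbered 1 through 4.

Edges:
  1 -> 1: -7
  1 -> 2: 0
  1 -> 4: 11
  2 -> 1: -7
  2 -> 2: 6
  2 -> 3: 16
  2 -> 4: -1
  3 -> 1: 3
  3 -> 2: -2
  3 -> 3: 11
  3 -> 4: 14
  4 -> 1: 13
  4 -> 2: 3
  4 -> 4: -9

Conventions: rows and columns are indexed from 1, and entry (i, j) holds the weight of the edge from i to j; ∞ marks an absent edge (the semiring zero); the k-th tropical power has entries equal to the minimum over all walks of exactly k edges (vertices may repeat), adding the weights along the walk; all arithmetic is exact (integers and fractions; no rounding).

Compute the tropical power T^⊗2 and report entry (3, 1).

T^⊗2:
  [-14, -7, 16, -1]
  [-14, -7, 22, -10]
  [-9, 3, 14, -3]
  [-4, -6, 19, -18]
Key observation: the optimum is the walk 3->2->1, with weight (-2) + (-7) = -9.
Optimal value attained by: walk 3->2->1.
Answer: (T^⊗2)[3][1] = -9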